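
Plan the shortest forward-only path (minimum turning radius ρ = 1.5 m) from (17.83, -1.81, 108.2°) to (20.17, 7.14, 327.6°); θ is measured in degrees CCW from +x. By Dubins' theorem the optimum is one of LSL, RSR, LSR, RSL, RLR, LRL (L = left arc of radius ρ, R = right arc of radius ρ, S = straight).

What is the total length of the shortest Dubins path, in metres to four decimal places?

Let ψ = atan2(Δy, Δx) = atan2(8.95, 2.34) = 75.3479° be the start→goal bearing.
Normalize: d = |goal − start| / ρ = 9.250843/1.5 = 6.167229, α = (θ_start − ψ) mod 360° = 32.8521° = 0.573378 rad, β = (θ_goal − ψ) mod 360° = 252.2521° = 4.402630 rad.
Common terms: sin α = 0.542473, cos α = 0.840073, sin β = -0.952407, cos β = -0.304829, cos(α−β) = -0.772734, d² = 38.034711. Work in radians in the unit-radius frame; every candidate has L = ρ·(t + p + q).
LSL: p² = 2 + d² − 2cos(α−β) + 2d(sin α − sin β) = 60.018714; p = √p² = 7.747175; φ = atan2(cos β − cos α, d + sin α − sin β) = -0.148326 rad; t = (φ − α) mod 2π = 5.561481 rad, q = (β − φ) mod 2π = 4.550957 rad → L = 1.5·(5.561481 + 7.747175 + 4.550957) = 1.5·17.859612 = 26.789418 m
RSR: p² = 2 + d² − 2cos(α−β) + 2d(sin β − sin α) = 23.141643; p = √p² = 4.810576; φ = atan2(cos α − cos β, d − sin α + sin β) = 0.240303 rad; t = (α − φ) mod 2π = 0.333075 rad, q = (φ − β) mod 2π = 2.120858 rad → L = 1.5·(0.333075 + 4.810576 + 2.120858) = 1.5·7.264509 = 10.896764 m
LSR: p² = d² − 2 + 2cos(α−β) + 2d(sin α + sin β) = 29.432927; p = √p² = 5.425212; φ = atan2(−cos α − cos β, d + sin α + sin β) − atan2(−2, p) = 0.260490 rad; t = (φ − α) mod 2π = 5.970297 rad, q = (φ − β) mod 2π = 2.141045 rad → L = 1.5·(5.970297 + 5.425212 + 2.141045) = 1.5·13.536554 = 20.304830 m
RSL: p² = d² − 2 + 2cos(α−β) − 2d(sin α + sin β) = 39.545561; p = √p² = 6.288526; φ = atan2(cos α + cos β, d − sin α − sin β) − atan2(2, p) = -0.226723 rad; t = (α − φ) mod 2π = 0.800101 rad, q = (β − φ) mod 2π = 4.629354 rad → L = 1.5·(0.800101 + 6.288526 + 4.629354) = 1.5·11.717981 = 17.576972 m
RLR: c = (6 − d² + 2cos(α−β) + 2d(sin α − sin β))/8 = -1.892705, |c| > 1 → infeasible
LRL: c = (6 − d² + 2cos(α−β) − 2d(sin α − sin β))/8 = -6.502339, |c| > 1 → infeasible
Shortest: RSR with L = 10.896764 m ≈ 10.8968 m

10.8968 m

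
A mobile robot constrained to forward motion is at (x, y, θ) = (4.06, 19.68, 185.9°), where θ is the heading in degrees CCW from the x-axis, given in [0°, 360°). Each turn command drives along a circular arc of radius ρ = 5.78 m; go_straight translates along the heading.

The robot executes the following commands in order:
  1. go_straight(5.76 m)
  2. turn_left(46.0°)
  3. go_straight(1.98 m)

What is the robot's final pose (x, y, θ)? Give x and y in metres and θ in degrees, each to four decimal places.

set_pose: (x, y, θ) = (4.0600, 19.6800, 185.9000°), ρ = 5.78
go_straight(5.76): x += 5.76·cos θ, y += 5.76·sin θ → (-1.6695, 19.0879, 185.9000°)
turn_left(46.0°): centre at ρ to the left, rotate +46.0° → (-5.6238, 16.9050, 231.9000°)
go_straight(1.98): x += 1.98·cos θ, y += 1.98·sin θ → (-6.8456, 15.3469, 231.9000°)

(-6.8456, 15.3469, 231.9000°)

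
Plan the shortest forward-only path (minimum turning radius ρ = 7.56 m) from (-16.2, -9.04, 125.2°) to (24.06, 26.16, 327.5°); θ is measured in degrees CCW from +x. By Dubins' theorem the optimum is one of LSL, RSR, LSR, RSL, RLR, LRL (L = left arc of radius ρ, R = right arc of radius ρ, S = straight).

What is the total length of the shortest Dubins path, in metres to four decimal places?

Let ψ = atan2(Δy, Δx) = atan2(35.20, 40.26) = 41.1638° be the start→goal bearing.
Normalize: d = |goal − start| / ρ = 53.478104/7.56 = 7.073823, α = (θ_start − ψ) mod 360° = 84.0362° = 1.466709 rad, β = (θ_goal − ψ) mod 360° = 286.3362° = 4.997510 rad.
Common terms: sin α = 0.994588, cos α = 0.103899, sin β = -0.959628, cos β = 0.281274, cos(α−β) = -0.925210, d² = 50.038976. Work in radians in the unit-radius frame; every candidate has L = ρ·(t + p + q).
LSL: p² = 2 + d² − 2cos(α−β) + 2d(sin α − sin β) = 81.536943; p = √p² = 9.029781; φ = atan2(cos β − cos α, d + sin α − sin β) = 0.019645 rad; t = (φ − α) mod 2π = 4.836121 rad, q = (β − φ) mod 2π = 4.977866 rad → L = 7.56·(4.836121 + 9.029781 + 4.977866) = 7.56·18.843767 = 142.458881 m
RSR: p² = 2 + d² − 2cos(α−β) + 2d(sin β − sin α) = 26.241847; p = √p² = 5.122680; φ = atan2(cos α − cos β, d − sin α + sin β) = -0.034632 rad; t = (α − φ) mod 2π = 1.501342 rad, q = (φ − β) mod 2π = 1.251043 rad → L = 7.56·(1.501342 + 5.122680 + 1.251043) = 7.56·7.875064 = 59.535483 m
LSR: p² = d² − 2 + 2cos(α−β) + 2d(sin α + sin β) = 46.683162; p = √p² = 6.832508; φ = atan2(−cos α − cos β, d + sin α + sin β) − atan2(−2, p) = 0.230633 rad; t = (φ − α) mod 2π = 5.047109 rad, q = (φ − β) mod 2π = 1.516308 rad → L = 7.56·(5.047109 + 6.832508 + 1.516308) = 7.56·13.395925 = 101.273195 m
RSL: p² = d² − 2 + 2cos(α−β) − 2d(sin α + sin β) = 45.693950; p = √p² = 6.759730; φ = atan2(cos α + cos β, d − sin α − sin β) − atan2(2, p) = -0.232997 rad; t = (α − φ) mod 2π = 1.699706 rad, q = (β − φ) mod 2π = 5.230507 rad → L = 7.56·(1.699706 + 6.759730 + 5.230507) = 7.56·13.689943 = 103.495972 m
RLR: c = (6 − d² + 2cos(α−β) + 2d(sin α − sin β))/8 = -2.280231, |c| > 1 → infeasible
LRL: c = (6 − d² + 2cos(α−β) − 2d(sin α − sin β))/8 = -9.192118, |c| > 1 → infeasible
Shortest: RSR with L = 59.535483 m ≈ 59.5355 m

59.5355 m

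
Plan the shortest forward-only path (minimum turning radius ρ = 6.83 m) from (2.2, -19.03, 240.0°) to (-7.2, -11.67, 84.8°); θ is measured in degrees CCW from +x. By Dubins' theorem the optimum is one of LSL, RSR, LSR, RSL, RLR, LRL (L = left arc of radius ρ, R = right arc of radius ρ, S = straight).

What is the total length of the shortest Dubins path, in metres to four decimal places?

Let ψ = atan2(Δy, Δx) = atan2(7.36, -9.40) = 141.9398° be the start→goal bearing.
Normalize: d = |goal − start| / ρ = 11.938576/6.83 = 1.747961, α = (θ_start − ψ) mod 360° = 98.0602° = 1.711473 rad, β = (θ_goal − ψ) mod 360° = 302.8602° = 5.285907 rad.
Common terms: sin α = 0.990121, cos α = -0.140213, sin β = -0.839997, cos β = 0.542591, cos(α−β) = -0.907777, d² = 3.055369. Work in radians in the unit-radius frame; every candidate has L = ρ·(t + p + q).
LSL: p² = 2 + d² − 2cos(α−β) + 2d(sin α − sin β) = 13.268876; p = √p² = 3.642647; φ = atan2(cos β − cos α, d + sin α − sin β) = 0.188563 rad; t = (φ − α) mod 2π = 4.760275 rad, q = (β − φ) mod 2π = 5.097345 rad → L = 6.83·(4.760275 + 3.642647 + 5.097345) = 6.83·13.500267 = 92.206820 m
RSR: p² = 2 + d² − 2cos(α−β) + 2d(sin β − sin α) = 0.472971; p = √p² = 0.687729; φ = atan2(cos α − cos β, d − sin α + sin β) = -1.690544 rad; t = (α − φ) mod 2π = 3.402017 rad, q = (φ − β) mod 2π = 5.589920 rad → L = 6.83·(3.402017 + 0.687729 + 5.589920) = 6.83·9.679665 = 66.112115 m
LSR: p² = d² − 2 + 2cos(α−β) + 2d(sin α + sin β) = -0.235363 < 0 → infeasible
RSL: p² = d² − 2 + 2cos(α−β) − 2d(sin α + sin β) = -1.285009 < 0 → infeasible
RLR: c = (6 − d² + 2cos(α−β) + 2d(sin α − sin β))/8 = 0.940879; p = 2π − arccos c = 5.937604 rad; φ = atan2(cos α − cos β, d − sin α + sin β) = -1.690544 rad; t = (α − φ + p/2) mod 2π = 0.087633 rad, q = (α − β − t + p) mod 2π = 2.275536 rad → L = 6.83·(0.087633 + 5.937604 + 2.275536) = 6.83·8.300773 = 56.694280 m
LRL: c = (6 − d² + 2cos(α−β) − 2d(sin α − sin β))/8 = -0.658610; p = 2π − arccos c = 3.993420 rad; φ = atan2(cos β − cos α, d + sin α − sin β) = 0.188563 rad; t = (φ − α + p/2) mod 2π = 0.473799 rad, q = (β − α − t + p) mod 2π = 0.810869 rad → L = 6.83·(0.473799 + 3.993420 + 0.810869) = 6.83·5.278088 = 36.049341 m
Shortest: LRL with L = 36.049341 m ≈ 36.0493 m

36.0493 m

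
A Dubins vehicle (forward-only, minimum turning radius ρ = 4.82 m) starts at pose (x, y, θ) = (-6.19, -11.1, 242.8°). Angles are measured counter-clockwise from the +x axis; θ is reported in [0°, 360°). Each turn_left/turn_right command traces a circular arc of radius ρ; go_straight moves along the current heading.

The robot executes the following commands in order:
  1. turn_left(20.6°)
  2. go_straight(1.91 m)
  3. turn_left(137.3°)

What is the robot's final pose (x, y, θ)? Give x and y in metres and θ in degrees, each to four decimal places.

(1.0206, -18.8548, 40.7000°)

set_pose: (x, y, θ) = (-6.1900, -11.1000, 242.8000°), ρ = 4.82
turn_left(20.6°): centre at ρ to the left, rotate +20.6° → (-6.6911, -12.7492, 263.4000°)
go_straight(1.91): x += 1.91·cos θ, y += 1.91·sin θ → (-6.9106, -14.6466, 263.4000°)
turn_left(137.3°): centre at ρ to the left, rotate +137.3° → (1.0206, -18.8548, 400.7000° ≡ 40.7000°)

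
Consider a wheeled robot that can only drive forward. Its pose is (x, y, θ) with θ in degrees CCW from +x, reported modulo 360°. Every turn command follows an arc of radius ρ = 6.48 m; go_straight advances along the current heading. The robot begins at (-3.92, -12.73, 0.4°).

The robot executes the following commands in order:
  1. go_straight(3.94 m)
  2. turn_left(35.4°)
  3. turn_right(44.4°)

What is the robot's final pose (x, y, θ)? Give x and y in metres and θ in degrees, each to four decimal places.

(8.5247, -10.3269, 351.4000°)

set_pose: (x, y, θ) = (-3.9200, -12.7300, 0.4000°), ρ = 6.48
go_straight(3.94): x += 3.94·cos θ, y += 3.94·sin θ → (0.0199, -12.7025, 0.4000°)
turn_left(35.4°): centre at ρ to the left, rotate +35.4° → (3.7652, -11.4783, 35.8000°)
turn_right(44.4°): centre at ρ to the right, rotate −44.4° → (8.5247, -10.3269, -8.6000° ≡ 351.4000°)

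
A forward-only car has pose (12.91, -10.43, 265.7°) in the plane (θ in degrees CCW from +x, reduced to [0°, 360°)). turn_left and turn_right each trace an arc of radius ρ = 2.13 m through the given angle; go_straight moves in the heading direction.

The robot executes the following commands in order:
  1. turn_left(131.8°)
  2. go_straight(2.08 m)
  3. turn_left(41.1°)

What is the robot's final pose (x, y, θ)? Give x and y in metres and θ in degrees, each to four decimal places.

(18.7722, -9.7445, 78.6000°)

set_pose: (x, y, θ) = (12.9100, -10.4300, 265.7000°), ρ = 2.13
turn_left(131.8°): centre at ρ to the left, rotate +131.8° → (16.3307, -12.2795, 397.5000° ≡ 37.5000°)
go_straight(2.08): x += 2.08·cos θ, y += 2.08·sin θ → (17.9808, -11.0133, 37.5000°)
turn_left(41.1°): centre at ρ to the left, rotate +41.1° → (18.7722, -9.7445, 78.6000°)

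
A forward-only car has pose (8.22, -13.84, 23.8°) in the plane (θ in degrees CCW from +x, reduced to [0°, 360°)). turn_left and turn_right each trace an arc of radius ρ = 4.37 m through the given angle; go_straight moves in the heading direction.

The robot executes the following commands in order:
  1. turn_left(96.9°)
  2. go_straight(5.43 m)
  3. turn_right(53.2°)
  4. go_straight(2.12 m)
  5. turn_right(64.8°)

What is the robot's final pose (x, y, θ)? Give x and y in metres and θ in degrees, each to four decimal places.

(11.8048, 5.6133, 2.7000°)

set_pose: (x, y, θ) = (8.2200, -13.8400, 23.8000°), ρ = 4.37
turn_left(96.9°): centre at ρ to the left, rotate +96.9° → (10.2141, -7.6106, 120.7000°)
go_straight(5.43): x += 5.43·cos θ, y += 5.43·sin θ → (7.4418, -2.9416, 120.7000°)
turn_right(53.2°): centre at ρ to the right, rotate −53.2° → (7.1620, 0.9618, 67.5000°)
go_straight(2.12): x += 2.12·cos θ, y += 2.12·sin θ → (7.9733, 2.9205, 67.5000°)
turn_right(64.8°): centre at ρ to the right, rotate −64.8° → (11.8048, 5.6133, 2.7000°)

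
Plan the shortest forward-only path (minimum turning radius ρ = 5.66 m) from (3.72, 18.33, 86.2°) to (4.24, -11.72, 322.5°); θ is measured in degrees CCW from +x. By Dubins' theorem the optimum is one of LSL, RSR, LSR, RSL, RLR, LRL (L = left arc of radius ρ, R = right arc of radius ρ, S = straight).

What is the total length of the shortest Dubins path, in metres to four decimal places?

51.0021 m

Let ψ = atan2(Δy, Δx) = atan2(-30.05, 0.52) = -89.0086° be the start→goal bearing.
Normalize: d = |goal − start| / ρ = 30.054499/5.66 = 5.309982, α = (θ_start − ψ) mod 360° = 175.2086° = 3.057967 rad, β = (θ_goal − ψ) mod 360° = 51.5086° = 0.898995 rad.
Common terms: sin α = 0.083528, cos α = -0.996505, sin β = 0.782702, cos β = 0.622397, cos(α−β) = -0.554844, d² = 28.195910. Work in radians in the unit-radius frame; every candidate has L = ρ·(t + p + q).
LSL: p² = 2 + d² − 2cos(α−β) + 2d(sin α − sin β) = 23.880396; p = √p² = 4.886757; φ = atan2(cos β − cos α, d + sin α − sin β) = 0.337664 rad; t = (φ − α) mod 2π = 3.562882 rad, q = (β − φ) mod 2π = 0.561331 rad → L = 5.66·(3.562882 + 4.886757 + 0.561331) = 5.66·9.010970 = 51.002092 m
RSR: p² = 2 + d² − 2cos(α−β) + 2d(sin β − sin α) = 38.730802; p = √p² = 6.223408; φ = atan2(cos α − cos β, d − sin α + sin β) = -0.263158 rad; t = (α − φ) mod 2π = 3.321125 rad, q = (φ − β) mod 2π = 5.121032 rad → L = 5.66·(3.321125 + 6.223408 + 5.121032) = 5.66·14.665565 = 83.007099 m
LSR: p² = d² − 2 + 2cos(α−β) + 2d(sin α + sin β) = 34.285550; p = √p² = 5.855386; φ = atan2(−cos α − cos β, d + sin α + sin β) − atan2(−2, p) = 0.389640 rad; t = (φ − α) mod 2π = 3.614858 rad, q = (φ − β) mod 2π = 5.773830 rad → L = 5.66·(3.614858 + 5.855386 + 5.773830) = 5.66·15.244075 = 86.281462 m
RSL: p² = d² − 2 + 2cos(α−β) − 2d(sin α + sin β) = 15.886893; p = √p² = 3.985837; φ = atan2(cos α + cos β, d − sin α − sin β) − atan2(2, p) = -0.549057 rad; t = (α − φ) mod 2π = 3.607025 rad, q = (β − φ) mod 2π = 1.448053 rad → L = 5.66·(3.607025 + 3.985837 + 1.448053) = 5.66·9.040914 = 51.171573 m
RLR: c = (6 − d² + 2cos(α−β) + 2d(sin α − sin β))/8 = -3.841350, |c| > 1 → infeasible
LRL: c = (6 − d² + 2cos(α−β) − 2d(sin α − sin β))/8 = -1.985050, |c| > 1 → infeasible
Shortest: LSL with L = 51.002092 m ≈ 51.0021 m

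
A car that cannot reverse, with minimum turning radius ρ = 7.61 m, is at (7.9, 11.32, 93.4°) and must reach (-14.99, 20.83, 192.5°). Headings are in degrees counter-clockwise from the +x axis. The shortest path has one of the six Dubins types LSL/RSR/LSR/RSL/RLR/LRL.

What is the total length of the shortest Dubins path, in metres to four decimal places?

27.0416 m

Let ψ = atan2(Δy, Δx) = atan2(9.51, -22.89) = 157.4388° be the start→goal bearing.
Normalize: d = |goal − start| / ρ = 24.786936/7.61 = 3.257153, α = (θ_start − ψ) mod 360° = 295.9612° = 5.165497 rad, β = (θ_goal − ψ) mod 360° = 35.0612° = 0.611933 rad.
Common terms: sin α = -0.899091, cos α = 0.437762, sin β = 0.574451, cos β = 0.818539, cos(α−β) = -0.158158, d² = 10.609047. Work in radians in the unit-radius frame; every candidate has L = ρ·(t + p + q).
LSL: p² = 2 + d² − 2cos(α−β) + 2d(sin α − sin β) = 3.326261; p = √p² = 1.823804; φ = atan2(cos β − cos α, d + sin α − sin β) = 0.210329 rad; t = (φ − α) mod 2π = 1.328017 rad, q = (β − φ) mod 2π = 0.401604 rad → L = 7.61·(1.328017 + 1.823804 + 0.401604) = 7.61·3.553425 = 27.041567 m
RSR: p² = 2 + d² − 2cos(α−β) + 2d(sin β − sin α) = 22.524465; p = √p² = 4.745995; φ = atan2(cos α − cos β, d − sin α + sin β) = -0.080318 rad; t = (α − φ) mod 2π = 5.245815 rad, q = (φ − β) mod 2π = 5.590935 rad → L = 7.61·(5.245815 + 4.745995 + 5.590935) = 7.61·15.582744 = 118.584682 m
LSR: p² = d² − 2 + 2cos(α−β) + 2d(sin α + sin β) = 6.177927; p = √p² = 2.485544; φ = atan2(−cos α − cos β, d + sin α + sin β) − atan2(−2, p) = 0.272821 rad; t = (φ − α) mod 2π = 1.390509 rad, q = (φ − β) mod 2π = 5.944073 rad → L = 7.61·(1.390509 + 2.485544 + 5.944073) = 7.61·9.820126 = 74.731160 m
RSL: p² = d² − 2 + 2cos(α−β) − 2d(sin α + sin β) = 10.407535; p = √p² = 3.226071; φ = atan2(cos α + cos β, d − sin α − sin β) − atan2(2, p) = -0.217619 rad; t = (α − φ) mod 2π = 5.383117 rad, q = (β − φ) mod 2π = 0.829552 rad → L = 7.61·(5.383117 + 3.226071 + 0.829552) = 7.61·9.438740 = 71.828812 m
RLR: c = (6 − d² + 2cos(α−β) + 2d(sin α − sin β))/8 = -1.815558, |c| > 1 → infeasible
LRL: c = (6 − d² + 2cos(α−β) − 2d(sin α − sin β))/8 = 0.584217; p = 2π − arccos c = 5.336304 rad; φ = atan2(cos β − cos α, d + sin α − sin β) = 0.210329 rad; t = (φ − α + p/2) mod 2π = 3.996169 rad, q = (β − α − t + p) mod 2π = 3.069756 rad → L = 7.61·(3.996169 + 5.336304 + 3.069756) = 7.61·12.402230 = 94.380971 m
Shortest: LSL with L = 27.041567 m ≈ 27.0416 m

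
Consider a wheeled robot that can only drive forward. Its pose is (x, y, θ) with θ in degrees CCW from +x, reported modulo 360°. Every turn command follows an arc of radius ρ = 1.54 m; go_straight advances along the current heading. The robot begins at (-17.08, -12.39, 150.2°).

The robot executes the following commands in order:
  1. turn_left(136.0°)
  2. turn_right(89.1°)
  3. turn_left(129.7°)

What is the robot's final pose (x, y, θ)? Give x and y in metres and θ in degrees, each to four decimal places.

(-20.7406, -18.8181, 326.8000°)

set_pose: (x, y, θ) = (-17.0800, -12.3900, 150.2000°), ρ = 1.54
turn_left(136.0°): centre at ρ to the left, rotate +136.0° → (-19.3242, -14.1560, 286.2000°)
turn_right(89.1°): centre at ρ to the right, rotate −89.1° → (-20.3502, -16.0576, 197.1000°)
turn_left(129.7°): centre at ρ to the left, rotate +129.7° → (-20.7406, -18.8181, 326.8000°)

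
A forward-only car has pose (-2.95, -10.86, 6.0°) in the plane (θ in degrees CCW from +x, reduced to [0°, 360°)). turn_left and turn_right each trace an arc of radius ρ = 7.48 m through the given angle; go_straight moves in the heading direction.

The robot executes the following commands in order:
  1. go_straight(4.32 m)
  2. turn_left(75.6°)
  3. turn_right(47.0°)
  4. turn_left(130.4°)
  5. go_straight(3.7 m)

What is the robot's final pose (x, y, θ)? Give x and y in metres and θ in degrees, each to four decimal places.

(5.2311, 15.3421, 165.0000°)

set_pose: (x, y, θ) = (-2.9500, -10.8600, 6.0000°), ρ = 7.48
go_straight(4.32): x += 4.32·cos θ, y += 4.32·sin θ → (1.3463, -10.4084, 6.0000°)
turn_left(75.6°): centre at ρ to the left, rotate +75.6° → (7.9642, -4.0621, 81.6000°)
turn_right(47.0°): centre at ρ to the right, rotate −47.0° → (11.1165, 1.0022, 34.6000°)
turn_left(130.4°): centre at ρ to the left, rotate +130.4° → (8.8050, 14.3844, 165.0000°)
go_straight(3.7): x += 3.7·cos θ, y += 3.7·sin θ → (5.2311, 15.3421, 165.0000°)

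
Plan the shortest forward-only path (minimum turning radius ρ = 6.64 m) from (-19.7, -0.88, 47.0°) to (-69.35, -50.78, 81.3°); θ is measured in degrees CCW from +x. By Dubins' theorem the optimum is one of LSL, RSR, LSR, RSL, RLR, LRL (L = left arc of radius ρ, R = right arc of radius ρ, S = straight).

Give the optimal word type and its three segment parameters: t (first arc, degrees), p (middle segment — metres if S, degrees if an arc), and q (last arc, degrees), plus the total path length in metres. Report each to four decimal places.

RSR: t = 182.9516°, p = 66.7024 m, q = 142.7484°, L = 104.4478 m

Let ψ = atan2(Δy, Δx) = atan2(-49.90, -49.65) = -134.8561° be the start→goal bearing.
Normalize: d = |goal − start| / ρ = 70.392702/6.64 = 10.601311, α = (θ_start − ψ) mod 360° = 181.8561° = 3.173988 rad, β = (θ_goal − ψ) mod 360° = 216.1561° = 3.772636 rad.
Common terms: sin α = -0.032390, cos α = -0.999475, sin β = -0.589987, cos β = -0.807412, cos(α−β) = 0.826098, d² = 112.387785. Work in radians in the unit-radius frame; every candidate has L = ρ·(t + p + q).
LSL: p² = 2 + d² − 2cos(α−β) + 2d(sin α − sin β) = 124.558123; p = √p² = 11.160561; φ = atan2(cos β − cos α, d + sin α − sin β) = 0.017210 rad; t = (φ − α) mod 2π = 3.126407 rad, q = (β − φ) mod 2π = 3.755426 rad → L = 6.64·(3.126407 + 11.160561 + 3.755426) = 6.64·18.042394 = 119.801498 m
RSR: p² = 2 + d² − 2cos(α−β) + 2d(sin β − sin α) = 100.913055; p = √p² = 10.045549; φ = atan2(cos α − cos β, d − sin α + sin β) = -0.019120 rad; t = (α − φ) mod 2π = 3.193108 rad, q = (φ − β) mod 2π = 2.491429 rad → L = 6.64·(3.193108 + 10.045549 + 2.491429) = 6.64·15.730086 = 104.447773 m
LSR: p² = d² − 2 + 2cos(α−β) + 2d(sin α + sin β) = 98.843958; p = √p² = 9.942030; φ = atan2(−cos α − cos β, d + sin α + sin β) − atan2(−2, p) = 0.377646 rad; t = (φ − α) mod 2π = 3.486843 rad, q = (φ − β) mod 2π = 2.888195 rad → L = 6.64·(3.486843 + 9.942030 + 2.888195) = 6.64·16.317069 = 108.345336 m
RSL: p² = d² − 2 + 2cos(α−β) − 2d(sin α + sin β) = 125.236006; p = √p² = 11.190889; φ = atan2(cos α + cos β, d − sin α − sin β) − atan2(2, p) = -0.336469 rad; t = (α − φ) mod 2π = 3.510457 rad, q = (β − φ) mod 2π = 4.109105 rad → L = 6.64·(3.510457 + 11.190889 + 4.109105) = 6.64·18.810451 = 124.901396 m
RLR: c = (6 − d² + 2cos(α−β) + 2d(sin α − sin β))/8 = -11.614132, |c| > 1 → infeasible
LRL: c = (6 − d² + 2cos(α−β) − 2d(sin α − sin β))/8 = -14.569765, |c| > 1 → infeasible
Shortest: RSR with L = 104.447773 m ≈ 104.4478 m
Convert RSR to answer units (arcs ×180/π): t = 3.193108·180/π = 182.9516°, p = ρ·p = 6.64·10.045549 = 66.7024 m, q = 2.491429·180/π = 142.7484°, L = 104.4478 m.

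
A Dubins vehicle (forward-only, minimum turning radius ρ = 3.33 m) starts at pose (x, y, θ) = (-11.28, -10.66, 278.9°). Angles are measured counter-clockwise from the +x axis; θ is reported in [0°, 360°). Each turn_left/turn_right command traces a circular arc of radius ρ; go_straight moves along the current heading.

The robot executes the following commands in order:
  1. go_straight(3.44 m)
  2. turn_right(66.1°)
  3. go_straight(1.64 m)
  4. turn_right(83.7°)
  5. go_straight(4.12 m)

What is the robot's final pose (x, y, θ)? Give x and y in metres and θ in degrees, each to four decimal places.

(-20.5989, -14.3650, 129.1000°)

set_pose: (x, y, θ) = (-11.2800, -10.6600, 278.9000°), ρ = 3.33
go_straight(3.44): x += 3.44·cos θ, y += 3.44·sin θ → (-10.7478, -14.0586, 278.9000°)
turn_right(66.1°): centre at ρ to the right, rotate −66.1° → (-12.2338, -17.3729, 212.8000°)
go_straight(1.64): x += 1.64·cos θ, y += 1.64·sin θ → (-13.6123, -18.2613, 212.8000°)
turn_right(83.7°): centre at ρ to the right, rotate −83.7° → (-18.0005, -17.5623, 129.1000°)
go_straight(4.12): x += 4.12·cos θ, y += 4.12·sin θ → (-20.5989, -14.3650, 129.1000°)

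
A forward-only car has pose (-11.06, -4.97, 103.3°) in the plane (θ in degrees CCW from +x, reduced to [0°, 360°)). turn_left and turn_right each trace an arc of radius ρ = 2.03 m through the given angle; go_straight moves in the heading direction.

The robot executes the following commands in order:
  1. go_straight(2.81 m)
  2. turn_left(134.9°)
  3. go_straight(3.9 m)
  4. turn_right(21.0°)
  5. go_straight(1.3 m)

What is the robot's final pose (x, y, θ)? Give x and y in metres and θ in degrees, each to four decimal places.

(-18.9958, -6.2804, 217.2000°)

set_pose: (x, y, θ) = (-11.0600, -4.9700, 103.3000°), ρ = 2.03
go_straight(2.81): x += 2.81·cos θ, y += 2.81·sin θ → (-11.7064, -2.2354, 103.3000°)
turn_left(134.9°): centre at ρ to the left, rotate +134.9° → (-15.4073, -1.6326, 238.2000°)
go_straight(3.9): x += 3.9·cos θ, y += 3.9·sin θ → (-17.4624, -4.9472, 238.2000°)
turn_right(21.0°): centre at ρ to the right, rotate −21.0° → (-17.9603, -5.4945, 217.2000°)
go_straight(1.3): x += 1.3·cos θ, y += 1.3·sin θ → (-18.9958, -6.2804, 217.2000°)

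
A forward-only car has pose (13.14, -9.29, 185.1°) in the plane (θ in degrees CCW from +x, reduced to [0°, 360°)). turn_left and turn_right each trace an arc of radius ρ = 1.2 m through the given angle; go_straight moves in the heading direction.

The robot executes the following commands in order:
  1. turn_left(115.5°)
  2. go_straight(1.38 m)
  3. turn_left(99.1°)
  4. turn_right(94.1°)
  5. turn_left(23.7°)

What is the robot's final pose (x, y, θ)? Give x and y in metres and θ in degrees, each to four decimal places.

set_pose: (x, y, θ) = (13.1400, -9.2900, 185.1000°), ρ = 1.2
turn_left(115.5°): centre at ρ to the left, rotate +115.5° → (12.2138, -11.0961, 300.6000°)
go_straight(1.38): x += 1.38·cos θ, y += 1.38·sin θ → (12.9163, -12.2839, 300.6000°)
turn_left(99.1°): centre at ρ to the left, rotate +99.1° → (14.7157, -12.5964, 399.7000° ≡ 39.7000°)
turn_right(94.1°): centre at ρ to the right, rotate −94.1° → (16.4579, -12.8211, -54.4000° ≡ 305.6000°)
turn_left(23.7°): centre at ρ to the left, rotate +23.7° → (16.8210, -13.1544, 329.3000°)

(16.8210, -13.1544, 329.3000°)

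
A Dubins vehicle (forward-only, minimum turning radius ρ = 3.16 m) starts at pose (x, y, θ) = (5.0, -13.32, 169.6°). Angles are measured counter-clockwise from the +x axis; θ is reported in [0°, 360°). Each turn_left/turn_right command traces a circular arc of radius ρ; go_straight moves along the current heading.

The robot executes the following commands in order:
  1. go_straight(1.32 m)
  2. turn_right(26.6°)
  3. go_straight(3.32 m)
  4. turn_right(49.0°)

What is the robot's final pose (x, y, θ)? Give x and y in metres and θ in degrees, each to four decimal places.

set_pose: (x, y, θ) = (5.0000, -13.3200, 169.6000°), ρ = 3.16
go_straight(1.32): x += 1.32·cos θ, y += 1.32·sin θ → (3.7017, -13.0817, 169.6000°)
turn_right(26.6°): centre at ρ to the right, rotate −26.6° → (2.3704, -12.4973, 143.0000°)
go_straight(3.32): x += 3.32·cos θ, y += 3.32·sin θ → (-0.2811, -10.4993, 143.0000°)
turn_right(49.0°): centre at ρ to the right, rotate −49.0° → (-1.5316, -8.1960, 94.0000°)

(-1.5316, -8.1960, 94.0000°)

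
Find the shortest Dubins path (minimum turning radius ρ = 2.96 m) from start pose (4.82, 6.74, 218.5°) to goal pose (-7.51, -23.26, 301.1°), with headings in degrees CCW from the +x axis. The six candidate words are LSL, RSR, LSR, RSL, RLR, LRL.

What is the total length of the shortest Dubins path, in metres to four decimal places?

32.8943 m

Let ψ = atan2(Δy, Δx) = atan2(-30.00, -12.33) = -112.3427° be the start→goal bearing.
Normalize: d = |goal − start| / ρ = 32.434995/2.96 = 10.957769, α = (θ_start − ψ) mod 360° = 330.8427° = 5.774294 rad, β = (θ_goal − ψ) mod 360° = 53.4427° = 0.932750 rad.
Common terms: sin α = -0.487210, cos α = 0.873285, sin β = 0.803261, cos β = 0.595627, cos(α−β) = 0.128796, d² = 120.072692. Work in radians in the unit-radius frame; every candidate has L = ρ·(t + p + q).
LSL: p² = 2 + d² − 2cos(α−β) + 2d(sin α − sin β) = 93.533741; p = √p² = 9.671284; φ = atan2(cos β − cos α, d + sin α − sin β) = -0.028713 rad; t = (φ − α) mod 2π = 0.480178 rad, q = (β − φ) mod 2π = 0.961464 rad → L = 2.96·(0.480178 + 9.671284 + 0.961464) = 2.96·11.112926 = 32.894262 m
RSR: p² = 2 + d² − 2cos(α−β) + 2d(sin β − sin α) = 150.096461; p = √p² = 12.251386; φ = atan2(cos α − cos β, d − sin α + sin β) = 0.022665 rad; t = (α − φ) mod 2π = 5.751628 rad, q = (φ − β) mod 2π = 5.373100 rad → L = 2.96·(5.751628 + 12.251386 + 5.373100) = 2.96·23.376115 = 69.193300 m
LSR: p² = d² − 2 + 2cos(α−β) + 2d(sin α + sin β) = 125.256725; p = √p² = 11.191815; φ = atan2(−cos α − cos β, d + sin α + sin β) − atan2(−2, p) = 0.047271 rad; t = (φ − α) mod 2π = 0.556163 rad, q = (φ − β) mod 2π = 5.397706 rad → L = 2.96·(0.556163 + 11.191815 + 5.397706) = 2.96·17.145684 = 50.751225 m
RSL: p² = d² − 2 + 2cos(α−β) − 2d(sin α + sin β) = 111.403842; p = √p² = 10.554802; φ = atan2(cos α + cos β, d − sin α − sin β) − atan2(2, p) = -0.050100 rad; t = (α − φ) mod 2π = 5.824394 rad, q = (β − φ) mod 2π = 0.982851 rad → L = 2.96·(5.824394 + 10.554802 + 0.982851) = 2.96·17.362047 = 51.391658 m
RLR: c = (6 − d² + 2cos(α−β) + 2d(sin α − sin β))/8 = -17.762058, |c| > 1 → infeasible
LRL: c = (6 − d² + 2cos(α−β) − 2d(sin α − sin β))/8 = -10.691718, |c| > 1 → infeasible
Shortest: LSL with L = 32.894262 m ≈ 32.8943 m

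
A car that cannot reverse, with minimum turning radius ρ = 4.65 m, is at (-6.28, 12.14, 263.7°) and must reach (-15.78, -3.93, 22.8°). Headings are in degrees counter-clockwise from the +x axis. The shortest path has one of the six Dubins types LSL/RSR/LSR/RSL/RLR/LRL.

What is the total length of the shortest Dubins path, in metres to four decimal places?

Let ψ = atan2(Δy, Δx) = atan2(-16.07, -9.50) = -120.5900° be the start→goal bearing.
Normalize: d = |goal − start| / ρ = 18.668018/4.65 = 4.014628, α = (θ_start − ψ) mod 360° = 24.2900° = 0.423941 rad, β = (θ_goal − ψ) mod 360° = 143.3900° = 2.502628 rad.
Common terms: sin α = 0.411356, cos α = 0.911475, sin β = 0.596364, cos β = -0.802714, cos(α−β) = -0.486335, d² = 16.117234. Work in radians in the unit-radius frame; every candidate has L = ρ·(t + p + q).
LSL: p² = 2 + d² − 2cos(α−β) + 2d(sin α − sin β) = 17.604424; p = √p² = 4.195763; φ = atan2(cos β − cos α, d + sin α − sin β) = -0.420867 rad; t = (φ − α) mod 2π = 5.438377 rad, q = (β − φ) mod 2π = 2.923496 rad → L = 4.65·(5.438377 + 4.195763 + 2.923496) = 4.65·12.557635 = 58.393003 m
RSR: p² = 2 + d² − 2cos(α−β) + 2d(sin β − sin α) = 20.575386; p = √p² = 4.536010; φ = atan2(cos α − cos β, d − sin α + sin β) = 0.387534 rad; t = (α − φ) mod 2π = 0.036407 rad, q = (φ − β) mod 2π = 4.168091 rad → L = 4.65·(0.036407 + 4.536010 + 4.168091) = 4.65·8.740508 = 40.643363 m
LSR: p² = d² − 2 + 2cos(α−β) + 2d(sin α + sin β) = 21.235807; p = √p² = 4.608233; φ = atan2(−cos α − cos β, d + sin α + sin β) − atan2(−2, p) = 0.387822 rad; t = (φ − α) mod 2π = 6.247066 rad, q = (φ − β) mod 2π = 4.168379 rad → L = 4.65·(6.247066 + 4.608233 + 4.168379) = 4.65·15.023678 = 69.860101 m
RSL: p² = d² − 2 + 2cos(α−β) − 2d(sin α + sin β) = 5.053320; p = √p² = 2.247959; φ = atan2(cos α + cos β, d − sin α − sin β) − atan2(2, p) = -0.690938 rad; t = (α − φ) mod 2π = 1.114879 rad, q = (β − φ) mod 2π = 3.193567 rad → L = 4.65·(1.114879 + 2.247959 + 3.193567) = 4.65·6.556405 = 30.487284 m
RLR: c = (6 − d² + 2cos(α−β) + 2d(sin α − sin β))/8 = -1.571923, |c| > 1 → infeasible
LRL: c = (6 − d² + 2cos(α−β) − 2d(sin α − sin β))/8 = -1.200553, |c| > 1 → infeasible
Shortest: RSL with L = 30.487284 m ≈ 30.4873 m

30.4873 m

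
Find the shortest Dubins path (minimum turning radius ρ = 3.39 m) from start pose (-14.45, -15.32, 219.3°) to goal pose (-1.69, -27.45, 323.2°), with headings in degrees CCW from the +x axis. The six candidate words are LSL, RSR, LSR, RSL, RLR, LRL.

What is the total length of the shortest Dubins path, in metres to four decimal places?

Let ψ = atan2(Δy, Δx) = atan2(-12.13, 12.76) = -43.5501° be the start→goal bearing.
Normalize: d = |goal − start| / ρ = 17.605525/3.39 = 5.193370, α = (θ_start − ψ) mod 360° = 262.8501° = 4.587599 rad, β = (θ_goal − ψ) mod 360° = 6.7501° = 0.117811 rad.
Common terms: sin α = -0.992224, cos α = -0.124466, sin β = 0.117539, cos β = 0.993068, cos(α−β) = -0.240228, d² = 26.971093. Work in radians in the unit-radius frame; every candidate has L = ρ·(t + p + q).
LSL: p² = 2 + d² − 2cos(α−β) + 2d(sin α − sin β) = 17.924734; p = √p² = 4.233761; φ = atan2(cos β − cos α, d + sin α − sin β) = 0.267123 rad; t = (φ − α) mod 2π = 1.962709 rad, q = (β − φ) mod 2π = 6.133873 rad → L = 3.39·(1.962709 + 4.233761 + 6.133873) = 3.39·12.330344 = 41.799865 m
RSR: p² = 2 + d² − 2cos(α−β) + 2d(sin β − sin α) = 40.978365; p = √p² = 6.401435; φ = atan2(cos α − cos β, d − sin α + sin β) = -0.175475 rad; t = (α − φ) mod 2π = 4.763074 rad, q = (φ − β) mod 2π = 5.989900 rad → L = 3.39·(4.763074 + 6.401435 + 5.989900) = 3.39·17.154408 = 58.153443 m
LSR: p² = d² − 2 + 2cos(α−β) + 2d(sin α + sin β) = 15.405510; p = √p² = 3.924985; φ = atan2(−cos α − cos β, d + sin α + sin β) − atan2(−2, p) = 0.272785 rad; t = (φ − α) mod 2π = 1.968371 rad, q = (φ − β) mod 2π = 0.154974 rad → L = 3.39·(1.968371 + 3.924985 + 0.154974) = 3.39·6.048330 = 20.503837 m
RSL: p² = d² − 2 + 2cos(α−β) − 2d(sin α + sin β) = 33.575765; p = √p² = 5.794460; φ = atan2(cos α + cos β, d − sin α − sin β) − atan2(2, p) = -0.190176 rad; t = (α − φ) mod 2π = 4.777776 rad, q = (β − φ) mod 2π = 0.307988 rad → L = 3.39·(4.777776 + 5.794460 + 0.307988) = 3.39·10.880223 = 36.883956 m
RLR: c = (6 − d² + 2cos(α−β) + 2d(sin α − sin β))/8 = -4.122296, |c| > 1 → infeasible
LRL: c = (6 − d² + 2cos(α−β) − 2d(sin α − sin β))/8 = -1.240592, |c| > 1 → infeasible
Shortest: LSR with L = 20.503837 m ≈ 20.5038 m

20.5038 m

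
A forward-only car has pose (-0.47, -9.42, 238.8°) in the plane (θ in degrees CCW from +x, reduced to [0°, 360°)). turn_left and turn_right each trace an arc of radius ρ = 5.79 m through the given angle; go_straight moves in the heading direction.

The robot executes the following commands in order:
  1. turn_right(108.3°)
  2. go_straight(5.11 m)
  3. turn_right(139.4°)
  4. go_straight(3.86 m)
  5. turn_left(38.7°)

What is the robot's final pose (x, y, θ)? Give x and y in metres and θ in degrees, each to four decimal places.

set_pose: (x, y, θ) = (-0.4700, -9.4200, 238.8000°), ρ = 5.79
turn_right(108.3°): centre at ρ to the right, rotate −108.3° → (-9.8253, -10.1809, 130.5000°)
go_straight(5.11): x += 5.11·cos θ, y += 5.11·sin θ → (-13.1440, -6.2953, 130.5000°)
turn_right(139.4°): centre at ρ to the right, rotate −139.4° → (-7.8455, 3.1853, -8.9000° ≡ 351.1000°)
go_straight(3.86): x += 3.86·cos θ, y += 3.86·sin θ → (-4.0319, 2.5882, 351.1000°)
turn_left(38.7°): centre at ρ to the left, rotate +38.7° → (-0.2587, 3.2841, 389.8000° ≡ 29.8000°)

(-0.2587, 3.2841, 29.8000°)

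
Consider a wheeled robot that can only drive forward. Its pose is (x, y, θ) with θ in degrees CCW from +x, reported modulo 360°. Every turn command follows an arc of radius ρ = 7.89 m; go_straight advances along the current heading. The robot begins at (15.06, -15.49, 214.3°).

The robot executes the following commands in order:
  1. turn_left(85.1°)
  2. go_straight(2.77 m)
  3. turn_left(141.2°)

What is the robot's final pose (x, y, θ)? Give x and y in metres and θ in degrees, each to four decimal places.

(28.6501, -25.7098, 80.6000°)

set_pose: (x, y, θ) = (15.0600, -15.4900, 214.3000°), ρ = 7.89
turn_left(85.1°): centre at ρ to the left, rotate +85.1° → (12.6323, -25.8811, 299.4000°)
go_straight(2.77): x += 2.77·cos θ, y += 2.77·sin θ → (13.9921, -28.2944, 299.4000°)
turn_left(141.2°): centre at ρ to the left, rotate +141.2° → (28.6501, -25.7098, 440.6000° ≡ 80.6000°)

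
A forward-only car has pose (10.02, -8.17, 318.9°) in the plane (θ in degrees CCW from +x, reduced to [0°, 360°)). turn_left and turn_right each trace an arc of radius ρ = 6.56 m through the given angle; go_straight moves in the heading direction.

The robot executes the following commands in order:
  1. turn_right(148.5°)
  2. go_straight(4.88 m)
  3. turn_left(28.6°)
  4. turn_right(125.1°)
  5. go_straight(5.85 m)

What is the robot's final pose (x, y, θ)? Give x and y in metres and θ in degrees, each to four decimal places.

(-10.2439, -5.3909, 73.9000°)

set_pose: (x, y, θ) = (10.0200, -8.1700, 318.9000°), ρ = 6.56
turn_right(148.5°): centre at ρ to the right, rotate −148.5° → (4.6136, -19.5815, 170.4000°)
go_straight(4.88): x += 4.88·cos θ, y += 4.88·sin θ → (-0.1980, -18.7677, 170.4000°)
turn_left(28.6°): centre at ρ to the left, rotate +28.6° → (-3.4278, -19.0332, 199.0000°)
turn_right(125.1°): centre at ρ to the right, rotate −125.1° → (-11.8662, -11.0114, 73.9000°)
go_straight(5.85): x += 5.85·cos θ, y += 5.85·sin θ → (-10.2439, -5.3909, 73.9000°)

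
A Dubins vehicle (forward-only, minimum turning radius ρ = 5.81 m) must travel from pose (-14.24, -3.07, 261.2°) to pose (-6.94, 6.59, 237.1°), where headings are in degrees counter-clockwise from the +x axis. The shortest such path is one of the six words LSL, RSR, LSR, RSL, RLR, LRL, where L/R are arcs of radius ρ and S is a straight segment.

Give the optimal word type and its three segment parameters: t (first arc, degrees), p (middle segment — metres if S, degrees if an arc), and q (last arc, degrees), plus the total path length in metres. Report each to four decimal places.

Let ψ = atan2(Δy, Δx) = atan2(9.66, 7.30) = 52.9219° be the start→goal bearing.
Normalize: d = |goal − start| / ρ = 12.108080/5.81 = 2.084007, α = (θ_start − ψ) mod 360° = 208.2781° = 3.635139 rad, β = (θ_goal − ψ) mod 360° = 184.1781° = 3.214514 rad.
Common terms: sin α = -0.473752, cos α = -0.880658, sin β = -0.072857, cos β = -0.997342, cos(α−β) = 0.912834, d² = 4.343085. Work in radians in the unit-radius frame; every candidate has L = ρ·(t + p + q).
LSL: p² = 2 + d² − 2cos(α−β) + 2d(sin α − sin β) = 2.846482; p = √p² = 1.687152; φ = atan2(cos β − cos α, d + sin α − sin β) = -0.069216 rad; t = (φ − α) mod 2π = 2.578831 rad, q = (β − φ) mod 2π = 3.283730 rad → L = 5.81·(2.578831 + 1.687152 + 3.283730) = 5.81·7.549713 = 43.863832 m
RSR: p² = 2 + d² − 2cos(α−β) + 2d(sin β − sin α) = 6.188351; p = √p² = 2.487640; φ = atan2(cos α − cos β, d − sin α + sin β) = 0.046923 rad; t = (α − φ) mod 2π = 3.588216 rad, q = (φ − β) mod 2π = 3.115594 rad → L = 5.81·(3.588216 + 2.487640 + 3.115594) = 5.81·9.191449 = 53.402320 m
LSR: p² = d² − 2 + 2cos(α−β) + 2d(sin α + sin β) = 1.890480; p = √p² = 1.374947; φ = atan2(−cos α − cos β, d + sin α + sin β) − atan2(−2, p) = 1.853322 rad; t = (φ − α) mod 2π = 4.501369 rad, q = (φ − β) mod 2π = 4.921993 rad → L = 5.81·(4.501369 + 1.374947 + 4.921993) = 5.81·10.798309 = 62.738174 m
RSL: p² = d² − 2 + 2cos(α−β) − 2d(sin α + sin β) = 6.447026; p = √p² = 2.539100; φ = atan2(cos α + cos β, d − sin α − sin β) − atan2(2, p) = -1.287179 rad; t = (α − φ) mod 2π = 4.922318 rad, q = (β − φ) mod 2π = 4.501693 rad → L = 5.81·(4.922318 + 2.539100 + 4.501693) = 5.81·11.963111 = 69.505674 m
RLR: c = (6 − d² + 2cos(α−β) + 2d(sin α − sin β))/8 = 0.226456; p = 2π − arccos c = 4.940827 rad; φ = atan2(cos α − cos β, d − sin α + sin β) = 0.046923 rad; t = (α − φ + p/2) mod 2π = 6.058629 rad, q = (α − β − t + p) mod 2π = 5.586007 rad → L = 5.81·(6.058629 + 4.940827 + 5.586007) = 5.81·16.585463 = 96.361541 m
LRL: c = (6 − d² + 2cos(α−β) − 2d(sin α − sin β))/8 = 0.644190; p = 2π − arccos c = 5.412352 rad; φ = atan2(cos β − cos α, d + sin α − sin β) = -0.069216 rad; t = (φ − α + p/2) mod 2π = 5.285007 rad, q = (β − α − t + p) mod 2π = 5.989906 rad → L = 5.81·(5.285007 + 5.412352 + 5.989906) = 5.81·16.687266 = 96.953015 m
Shortest: LSL with L = 43.863832 m ≈ 43.8638 m
Convert LSL to answer units (arcs ×180/π): t = 2.578831·180/π = 147.7561°, p = ρ·p = 5.81·1.687152 = 9.8024 m, q = 3.283730·180/π = 188.1439°, L = 43.8638 m.

LSL: t = 147.7561°, p = 9.8024 m, q = 188.1439°, L = 43.8638 m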